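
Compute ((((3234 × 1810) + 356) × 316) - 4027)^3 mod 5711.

3234 × 1810 = 5853540 ≡ 5476 (mod 5711)
5476 + 356 = 5832 ≡ 121 (mod 5711)
121 × 316 = 38236 ≡ 3970 (mod 5711)
3970 - 4027 = -57 ≡ 5654 (mod 5711)
(5654)^3 ≡ 3270 (mod 5711)

3270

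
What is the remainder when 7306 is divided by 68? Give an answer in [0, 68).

30

7306 = 107*68 + 30, so 7306 ≡ 30 (mod 68).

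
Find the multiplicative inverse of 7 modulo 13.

2

By the extended Euclidean algorithm:
13 = 1·7 + 6
7 = 1·6 + 1
6 = 6·1 + 0
gcd(7, 13) = 1, so the inverse exists.
Back-substitute for 1:
1 = 1·7 − 1·6
  = −1·13 + 2·7
So 7⁻¹ ≡ 2 (mod 13).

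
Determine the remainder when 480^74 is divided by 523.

74 in binary is 1001010, i.e. 74 = 64 + 8 + 2.
480^1 ≡ 480 (mod 523)
480^2 ≡ 480^2 = 230400 ≡ 280 (mod 523)
480^4 ≡ 280^2 = 78400 ≡ 473 (mod 523)
480^8 ≡ 473^2 = 223729 ≡ 408 (mod 523)
480^16 ≡ 408^2 = 166464 ≡ 150 (mod 523)
480^32 ≡ 150^2 = 22500 ≡ 11 (mod 523)
480^64 ≡ 11^2 = 121 (mod 523)
480^74 = 480^64 × 480^8 × 480^2 ≡ 121 × 408 × 280 (mod 523).
Accumulate the product:
121 × 408 = 49368 ≡ 206
206 × 280 = 57680 ≡ 150

150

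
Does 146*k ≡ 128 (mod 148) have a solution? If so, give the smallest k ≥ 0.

gcd(146, 148) = 2, and 2 | 128, so solutions exist.
Divide through by 2: 73*k ≡ 64 mod 74.
73⁻¹ ≡ 73 (mod 74).
k ≡ 73*64 ≡ 10 (mod 74).
The smallest non-negative solution is k = 10.

10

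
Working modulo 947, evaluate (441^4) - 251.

(441)^4 ≡ 394 (mod 947)
394 - 251 = 143

143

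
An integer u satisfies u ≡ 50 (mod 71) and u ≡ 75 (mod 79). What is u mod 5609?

71⁻¹ mod 79: 71*69 ≡ 1 (mod 79), so 71⁻¹ ≡ 69.
u = 50 + 71*((75 − 50)*69 mod 79) = 50 + 71*66 = 4736.
Check: 4736 mod 71 = 50, 4736 mod 79 = 75. ✓

4736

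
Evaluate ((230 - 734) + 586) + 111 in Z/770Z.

193

230 - 734 = -504 ≡ 266 (mod 770)
266 + 586 = 852 ≡ 82 (mod 770)
82 + 111 = 193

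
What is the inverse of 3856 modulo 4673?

Run the extended Euclidean algorithm:
4673 = 1*3856 + 817
3856 = 4*817 + 588
817 = 1*588 + 229
588 = 2*229 + 130
229 = 1*130 + 99
130 = 1*99 + 31
99 = 3*31 + 6
31 = 5*6 + 1
6 = 6*1 + 0
gcd(3856, 4673) = 1, so the inverse exists.
Bézout: 1 = −623*4673 + 755*3856.
So 3856⁻¹ ≡ 755 (mod 4673).

755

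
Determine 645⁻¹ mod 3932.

By the extended Euclidean algorithm:
3932 = 6×645 + 62
645 = 10×62 + 25
62 = 2×25 + 12
25 = 2×12 + 1
12 = 12×1 + 0
gcd(645, 3932) = 1, so the inverse exists.
Back-substitute for 1:
1 = 1×25 − 2×12
  = −2×62 + 5×25
  = 5×645 − 52×62
  = −52×3932 + 317×645
So 645⁻¹ ≡ 317 (mod 3932).

317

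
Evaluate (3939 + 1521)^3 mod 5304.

4056

3939 + 1521 = 5460 ≡ 156 (mod 5304)
(156)^3 ≡ 4056 (mod 5304)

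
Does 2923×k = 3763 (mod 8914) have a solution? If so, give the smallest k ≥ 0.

291

gcd(2923, 8914) = 1, so a unique solution mod 8914 exists.
2923⁻¹ ≡ 5041 (mod 8914).
k ≡ 5041×3763 ≡ 291 (mod 8914).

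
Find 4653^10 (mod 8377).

4568

10 in binary is 1010, i.e. 10 = 8 + 2.
4653^1 ≡ 4653 (mod 8377)
4653^2 ≡ 4653^2 = 21650409 ≡ 4241 (mod 8377)
4653^4 ≡ 4241^2 = 17986081 ≡ 662 (mod 8377)
4653^8 ≡ 662^2 = 438244 ≡ 2640 (mod 8377)
4653^10 = 4653^8 × 4653^2 ≡ 2640 × 4241 (mod 8377).
2640 × 4241 = 11196240 ≡ 4568 (mod 8377).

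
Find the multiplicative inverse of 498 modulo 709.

709 = 1×498 + 211
498 = 2×211 + 76
211 = 2×76 + 59
76 = 1×59 + 17
59 = 3×17 + 8
17 = 2×8 + 1
8 = 8×1 + 0
gcd(498, 709) = 1, so the inverse exists.
Bézout: 1 = −59×709 + 84×498.
So 498⁻¹ ≡ 84 (mod 709).

84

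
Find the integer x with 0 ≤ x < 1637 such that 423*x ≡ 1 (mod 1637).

387

Run the extended Euclidean algorithm:
1637 = 3×423 + 368
423 = 1×368 + 55
368 = 6×55 + 38
55 = 1×38 + 17
38 = 2×17 + 4
17 = 4×4 + 1
4 = 4×1 + 0
gcd(423, 1637) = 1, so the inverse exists.
Bézout: 1 = −100×1637 + 387×423.
So 423⁻¹ ≡ 387 (mod 1637).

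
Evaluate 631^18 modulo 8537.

7312

Compute successive squares:
18 in binary is 10010, i.e. 18 = 16 + 2.
631^1 ≡ 631 (mod 8537)
631^2 ≡ 631^2 = 398161 ≡ 5459 (mod 8537)
631^4 ≡ 5459^2 = 29800681 ≡ 6551 (mod 8537)
631^8 ≡ 6551^2 = 42915601 ≡ 102 (mod 8537)
631^16 ≡ 102^2 = 10404 ≡ 1867 (mod 8537)
631^18 = 631^16 * 631^2 ≡ 1867 * 5459 (mod 8537).
1867 * 5459 = 10191953 ≡ 7312 (mod 8537).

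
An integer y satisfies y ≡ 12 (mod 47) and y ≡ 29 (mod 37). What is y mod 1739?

1657

47⁻¹ mod 37: 47×26 ≡ 1 (mod 37), so 47⁻¹ ≡ 26.
y = 12 + 47×((29 − 12)×26 mod 37) = 12 + 47×35 = 1657.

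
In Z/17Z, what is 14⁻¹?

11

By the extended Euclidean algorithm:
17 = 1*14 + 3
14 = 4*3 + 2
3 = 1*2 + 1
2 = 2*1 + 0
gcd(14, 17) = 1, so the inverse exists.
Bézout: 1 = 5*17 − 6*14.
So 14⁻¹ ≡ −6 ≡ 11 (mod 17).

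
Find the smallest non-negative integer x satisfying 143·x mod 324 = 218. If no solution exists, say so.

142

gcd(143, 324) = 1, so a unique solution mod 324 exists.
143⁻¹ ≡ 179 (mod 324).
x ≡ 179·218 ≡ 142 (mod 324).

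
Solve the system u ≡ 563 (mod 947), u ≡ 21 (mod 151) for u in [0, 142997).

947⁻¹ mod 151: 947·70 ≡ 1 (mod 151), so 947⁻¹ ≡ 70.
u = 563 + 947·((21 − 563)·70 mod 151) = 563 + 947·112 = 106627.

106627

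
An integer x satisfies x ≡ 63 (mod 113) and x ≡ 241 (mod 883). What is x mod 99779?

113⁻¹ mod 883: 113·547 ≡ 1 (mod 883), so 113⁻¹ ≡ 547.
x = 63 + 113·((241 − 63)·547 mod 883) = 63 + 113·236 = 26731.

26731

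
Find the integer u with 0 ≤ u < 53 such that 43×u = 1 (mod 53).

37

53 = 1·43 + 10
43 = 4·10 + 3
10 = 3·3 + 1
3 = 3·1 + 0
gcd(43, 53) = 1, so the inverse exists.
Back-substitute for 1:
1 = 1·10 − 3·3
  = −3·43 + 13·10
  = 13·53 − 16·43
So 43⁻¹ ≡ −16 ≡ 37 (mod 53).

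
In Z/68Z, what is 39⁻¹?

7

68 = 1·39 + 29
39 = 1·29 + 10
29 = 2·10 + 9
10 = 1·9 + 1
9 = 9·1 + 0
gcd(39, 68) = 1, so the inverse exists.
Back-substitute for 1:
1 = 1·10 − 1·9
  = −1·29 + 3·10
  = 3·39 − 4·29
  = −4·68 + 7·39
So 39⁻¹ ≡ 7 (mod 68).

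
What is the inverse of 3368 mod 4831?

By the extended Euclidean algorithm:
4831 = 1×3368 + 1463
3368 = 2×1463 + 442
1463 = 3×442 + 137
442 = 3×137 + 31
137 = 4×31 + 13
31 = 2×13 + 5
13 = 2×5 + 3
5 = 1×3 + 2
3 = 1×2 + 1
2 = 2×1 + 0
gcd(3368, 4831) = 1, so the inverse exists.
Back-substitute for 1:
1 = 1×3 − 1×2
  = −1×5 + 2×3
  = 2×13 − 5×5
  = −5×31 + 12×13
  = 12×137 − 53×31
  = −53×442 + 171×137
  = 171×1463 − 566×442
  = −566×3368 + 1303×1463
  = 1303×4831 − 1869×3368
So 3368⁻¹ ≡ −1869 ≡ 2962 (mod 4831).

2962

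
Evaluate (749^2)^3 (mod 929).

(749)^2 ≡ 814 (mod 929)
(814)^3 ≡ 827 (mod 929)

827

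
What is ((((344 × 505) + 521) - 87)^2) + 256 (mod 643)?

344 × 505 = 173720 ≡ 110 (mod 643)
110 + 521 = 631
631 - 87 = 544
(544)^2 ≡ 156 (mod 643)
156 + 256 = 412

412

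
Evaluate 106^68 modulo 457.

Using repeated squaring:
106^1 ≡ 106 (mod 457)
106^2 ≡ 106^2 = 11236 ≡ 268 (mod 457)
106^4 ≡ 268^2 = 71824 ≡ 75 (mod 457)
106^8 ≡ 75^2 = 5625 ≡ 141 (mod 457)
106^16 ≡ 141^2 = 19881 ≡ 230 (mod 457)
106^32 ≡ 230^2 = 52900 ≡ 345 (mod 457)
106^64 ≡ 345^2 = 119025 ≡ 205 (mod 457)
106^68 = 106^64 * 106^4 ≡ 205 * 75 (mod 457).
205 * 75 = 15375 ≡ 294 (mod 457).

294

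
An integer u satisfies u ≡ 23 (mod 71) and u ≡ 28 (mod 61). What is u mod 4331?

71⁻¹ mod 61: 71·55 ≡ 1 (mod 61), so 71⁻¹ ≡ 55.
u = 23 + 71·((28 − 23)·55 mod 61) = 23 + 71·31 = 2224.

2224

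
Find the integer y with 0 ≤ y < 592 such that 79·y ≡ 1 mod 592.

15

592 = 7·79 + 39
79 = 2·39 + 1
39 = 39·1 + 0
gcd(79, 592) = 1, so the inverse exists.
Back-substitute for 1:
1 = 1·79 − 2·39
  = −2·592 + 15·79
So 79⁻¹ ≡ 15 (mod 592).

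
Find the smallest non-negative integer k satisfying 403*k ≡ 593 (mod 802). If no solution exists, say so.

gcd(403, 802) = 1, so a unique solution mod 802 exists.
403⁻¹ ≡ 201 (mod 802).
k ≡ 201*593 ≡ 497 (mod 802).

497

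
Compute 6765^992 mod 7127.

Using repeated squaring:
6765^1 ≡ 6765 (mod 7127)
6765^2 ≡ 6765^2 = 45765225 ≡ 2758 (mod 7127)
6765^4 ≡ 2758^2 = 7606564 ≡ 2055 (mod 7127)
6765^8 ≡ 2055^2 = 4223025 ≡ 3841 (mod 7127)
6765^16 ≡ 3841^2 = 14753281 ≡ 391 (mod 7127)
6765^32 ≡ 391^2 = 152881 ≡ 3214 (mod 7127)
6765^64 ≡ 3214^2 = 10329796 ≡ 2773 (mod 7127)
6765^128 ≡ 2773^2 = 7689529 ≡ 6623 (mod 7127)
6765^256 ≡ 6623^2 = 43864129 ≡ 4571 (mod 7127)
6765^512 ≡ 4571^2 = 20894041 ≡ 4804 (mod 7127)
6765^992 = 6765^512 · 6765^256 · 6765^128 · 6765^64 · 6765^32 ≡ 4804 · 4571 · 6623 · 2773 · 3214 (mod 7127).
Accumulate the product:
4804 · 4571 = 21959084 ≡ 797
797 · 6623 = 5278531 ≡ 4551
4551 · 2773 = 12619923 ≡ 5133
5133 · 3214 = 16497462 ≡ 5584

5584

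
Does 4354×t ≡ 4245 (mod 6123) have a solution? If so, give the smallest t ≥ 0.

gcd(4354, 6123) = 1, so a unique solution mod 6123 exists.
4354⁻¹ ≡ 5095 (mod 6123).
t ≡ 5095×4245 ≡ 1839 (mod 6123).

1839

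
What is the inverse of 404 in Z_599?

599 = 1*404 + 195
404 = 2*195 + 14
195 = 13*14 + 13
14 = 1*13 + 1
13 = 13*1 + 0
gcd(404, 599) = 1, so the inverse exists.
Back-substitute for 1:
1 = 1*14 − 1*13
  = −1*195 + 14*14
  = 14*404 − 29*195
  = −29*599 + 43*404
So 404⁻¹ ≡ 43 (mod 599).

43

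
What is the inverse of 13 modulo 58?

9

58 = 4*13 + 6
13 = 2*6 + 1
6 = 6*1 + 0
gcd(13, 58) = 1, so the inverse exists.
Back-substitute for 1:
1 = 1*13 − 2*6
  = −2*58 + 9*13
So 13⁻¹ ≡ 9 (mod 58).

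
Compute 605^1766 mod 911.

694

Compute successive squares:
1766 in binary is 11011100110, i.e. 1766 = 1024 + 512 + 128 + 64 + 32 + 4 + 2.
605^1 ≡ 605 (mod 911)
605^2 ≡ 605^2 = 366025 ≡ 714 (mod 911)
605^4 ≡ 714^2 = 509796 ≡ 547 (mod 911)
605^8 ≡ 547^2 = 299209 ≡ 401 (mod 911)
605^16 ≡ 401^2 = 160801 ≡ 465 (mod 911)
605^32 ≡ 465^2 = 216225 ≡ 318 (mod 911)
605^64 ≡ 318^2 = 101124 ≡ 3 (mod 911)
605^128 ≡ 3^2 = 9 (mod 911)
605^256 ≡ 9^2 = 81 (mod 911)
605^512 ≡ 81^2 = 6561 ≡ 184 (mod 911)
605^1024 ≡ 184^2 = 33856 ≡ 149 (mod 911)
605^1766 = 605^1024 × 605^512 × 605^128 × 605^64 × 605^32 × 605^4 × 605^2 ≡ 149 × 184 × 9 × 3 × 318 × 547 × 714 (mod 911).
Accumulate the product:
149 × 184 = 27416 ≡ 86
86 × 9 = 774
774 × 3 = 2322 ≡ 500
500 × 318 = 159000 ≡ 486
486 × 547 = 265842 ≡ 741
741 × 714 = 529074 ≡ 694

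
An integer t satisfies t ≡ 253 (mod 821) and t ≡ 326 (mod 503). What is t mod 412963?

821⁻¹ mod 503: 821×87 ≡ 1 (mod 503), so 821⁻¹ ≡ 87.
t = 253 + 821×((326 − 253)×87 mod 503) = 253 + 821×315 = 258868.
Check: 258868 mod 821 = 253, 258868 mod 503 = 326. ✓

258868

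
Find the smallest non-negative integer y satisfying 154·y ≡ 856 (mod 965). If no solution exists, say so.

369

gcd(154, 965) = 1, so a unique solution mod 965 exists.
154⁻¹ ≡ 94 (mod 965).
y ≡ 94·856 ≡ 369 (mod 965).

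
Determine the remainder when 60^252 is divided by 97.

47

60^1 ≡ 60 (mod 97)
60^2 ≡ 60^2 = 3600 ≡ 11 (mod 97)
60^4 ≡ 11^2 = 121 ≡ 24 (mod 97)
60^8 ≡ 24^2 = 576 ≡ 91 (mod 97)
60^16 ≡ 91^2 = 8281 ≡ 36 (mod 97)
60^32 ≡ 36^2 = 1296 ≡ 35 (mod 97)
60^64 ≡ 35^2 = 1225 ≡ 61 (mod 97)
60^128 ≡ 61^2 = 3721 ≡ 35 (mod 97)
60^252 = 60^128 * 60^64 * 60^32 * 60^16 * 60^8 * 60^4 ≡ 35 * 61 * 35 * 36 * 91 * 24 (mod 97).
Accumulate the product:
35 * 61 = 2135 ≡ 1
1 * 35 = 35
35 * 36 = 1260 ≡ 96
96 * 91 = 8736 ≡ 6
6 * 24 = 144 ≡ 47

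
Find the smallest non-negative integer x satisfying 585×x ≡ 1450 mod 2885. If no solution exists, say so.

gcd(585, 2885) = 5, and 5 | 1450, so solutions exist.
Divide through by 5: 117×x ≡ 290 (mod 577).
117⁻¹ ≡ 217 (mod 577).
x ≡ 217×290 ≡ 37 (mod 577).
The smallest non-negative solution is x = 37.

37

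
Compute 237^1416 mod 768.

1416 in binary is 10110001000, i.e. 1416 = 1024 + 256 + 128 + 8.
237^1 ≡ 237 (mod 768)
237^2 ≡ 237^2 = 56169 ≡ 105 (mod 768)
237^4 ≡ 105^2 = 11025 ≡ 273 (mod 768)
237^8 ≡ 273^2 = 74529 ≡ 33 (mod 768)
237^16 ≡ 33^2 = 1089 ≡ 321 (mod 768)
237^32 ≡ 321^2 = 103041 ≡ 129 (mod 768)
237^64 ≡ 129^2 = 16641 ≡ 513 (mod 768)
237^128 ≡ 513^2 = 263169 ≡ 513 (mod 768)
237^256 ≡ 513^2 = 263169 ≡ 513 (mod 768)
237^512 ≡ 513^2 = 263169 ≡ 513 (mod 768)
237^1024 ≡ 513^2 = 263169 ≡ 513 (mod 768)
237^1416 = 237^1024 * 237^256 * 237^128 * 237^8 ≡ 513 * 513 * 513 * 33 (mod 768).
Accumulate the product:
513 * 513 = 263169 ≡ 513
513 * 513 = 263169 ≡ 513
513 * 33 = 16929 ≡ 33

33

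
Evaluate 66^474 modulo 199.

Using repeated squaring:
474 in binary is 111011010, i.e. 474 = 256 + 128 + 64 + 16 + 8 + 2.
66^1 ≡ 66 (mod 199)
66^2 ≡ 66^2 = 4356 ≡ 177 (mod 199)
66^4 ≡ 177^2 = 31329 ≡ 86 (mod 199)
66^8 ≡ 86^2 = 7396 ≡ 33 (mod 199)
66^16 ≡ 33^2 = 1089 ≡ 94 (mod 199)
66^32 ≡ 94^2 = 8836 ≡ 80 (mod 199)
66^64 ≡ 80^2 = 6400 ≡ 32 (mod 199)
66^128 ≡ 32^2 = 1024 ≡ 29 (mod 199)
66^256 ≡ 29^2 = 841 ≡ 45 (mod 199)
66^474 = 66^256 × 66^128 × 66^64 × 66^16 × 66^8 × 66^2 ≡ 45 × 29 × 32 × 94 × 33 × 177 (mod 199).
Accumulate the product:
45 × 29 = 1305 ≡ 111
111 × 32 = 3552 ≡ 169
169 × 94 = 15886 ≡ 165
165 × 33 = 5445 ≡ 72
72 × 177 = 12744 ≡ 8

8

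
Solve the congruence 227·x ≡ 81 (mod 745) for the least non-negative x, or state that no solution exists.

683

gcd(227, 745) = 1, so a unique solution mod 745 exists.
227⁻¹ ≡ 128 (mod 745).
x ≡ 128·81 ≡ 683 (mod 745).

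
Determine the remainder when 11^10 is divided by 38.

11

By square-and-multiply:
10 in binary is 1010, i.e. 10 = 8 + 2.
11^1 ≡ 11 (mod 38)
11^2 ≡ 11^2 = 121 ≡ 7 (mod 38)
11^4 ≡ 7^2 = 49 ≡ 11 (mod 38)
11^8 ≡ 11^2 = 121 ≡ 7 (mod 38)
11^10 = 11^8 × 11^2 ≡ 7 × 7 (mod 38).
7 × 7 = 49 ≡ 11 (mod 38).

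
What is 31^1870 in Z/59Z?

31^1 ≡ 31 (mod 59)
31^2 ≡ 31^2 = 961 ≡ 17 (mod 59)
31^4 ≡ 17^2 = 289 ≡ 53 (mod 59)
31^8 ≡ 53^2 = 2809 ≡ 36 (mod 59)
31^16 ≡ 36^2 = 1296 ≡ 57 (mod 59)
31^32 ≡ 57^2 = 3249 ≡ 4 (mod 59)
31^64 ≡ 4^2 = 16 (mod 59)
31^128 ≡ 16^2 = 256 ≡ 20 (mod 59)
31^256 ≡ 20^2 = 400 ≡ 46 (mod 59)
31^512 ≡ 46^2 = 2116 ≡ 51 (mod 59)
31^1024 ≡ 51^2 = 2601 ≡ 5 (mod 59)
31^1870 = 31^1024 * 31^512 * 31^256 * 31^64 * 31^8 * 31^4 * 31^2 ≡ 5 * 51 * 46 * 16 * 36 * 53 * 17 (mod 59).
Accumulate the product:
5 * 51 = 255 ≡ 19
19 * 46 = 874 ≡ 48
48 * 16 = 768 ≡ 1
1 * 36 = 36
36 * 53 = 1908 ≡ 20
20 * 17 = 340 ≡ 45

45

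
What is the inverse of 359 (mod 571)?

202

Run the extended Euclidean algorithm:
571 = 1*359 + 212
359 = 1*212 + 147
212 = 1*147 + 65
147 = 2*65 + 17
65 = 3*17 + 14
17 = 1*14 + 3
14 = 4*3 + 2
3 = 1*2 + 1
2 = 2*1 + 0
gcd(359, 571) = 1, so the inverse exists.
Bézout: 1 = −127*571 + 202*359.
So 359⁻¹ ≡ 202 (mod 571).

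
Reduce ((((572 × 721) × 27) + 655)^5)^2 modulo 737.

144

572 × 721 = 412412 ≡ 429 (mod 737)
429 × 27 = 11583 ≡ 528 (mod 737)
528 + 655 = 1183 ≡ 446 (mod 737)
(446)^5 ≡ 615 (mod 737)
(615)^2 ≡ 144 (mod 737)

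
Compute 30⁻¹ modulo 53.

Run the extended Euclidean algorithm:
53 = 1*30 + 23
30 = 1*23 + 7
23 = 3*7 + 2
7 = 3*2 + 1
2 = 2*1 + 0
gcd(30, 53) = 1, so the inverse exists.
Bézout: 1 = −13*53 + 23*30.
So 30⁻¹ ≡ 23 (mod 53).

23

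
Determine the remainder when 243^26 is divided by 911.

49

Compute successive squares:
26 in binary is 11010, i.e. 26 = 16 + 8 + 2.
243^1 ≡ 243 (mod 911)
243^2 ≡ 243^2 = 59049 ≡ 745 (mod 911)
243^4 ≡ 745^2 = 555025 ≡ 226 (mod 911)
243^8 ≡ 226^2 = 51076 ≡ 60 (mod 911)
243^16 ≡ 60^2 = 3600 ≡ 867 (mod 911)
243^26 = 243^16 · 243^8 · 243^2 ≡ 867 · 60 · 745 (mod 911).
Accumulate the product:
867 · 60 = 52020 ≡ 93
93 · 745 = 69285 ≡ 49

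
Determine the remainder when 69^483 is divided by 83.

Using repeated squaring:
483 in binary is 111100011, i.e. 483 = 256 + 128 + 64 + 32 + 2 + 1.
69^1 ≡ 69 (mod 83)
69^2 ≡ 69^2 = 4761 ≡ 30 (mod 83)
69^4 ≡ 30^2 = 900 ≡ 70 (mod 83)
69^8 ≡ 70^2 = 4900 ≡ 3 (mod 83)
69^16 ≡ 3^2 = 9 (mod 83)
69^32 ≡ 9^2 = 81 (mod 83)
69^64 ≡ 81^2 = 6561 ≡ 4 (mod 83)
69^128 ≡ 4^2 = 16 (mod 83)
69^256 ≡ 16^2 = 256 ≡ 7 (mod 83)
69^483 = 69^256 × 69^128 × 69^64 × 69^32 × 69^2 × 69^1 ≡ 7 × 16 × 4 × 81 × 30 × 69 (mod 83).
Accumulate the product:
7 × 16 = 112 ≡ 29
29 × 4 = 116 ≡ 33
33 × 81 = 2673 ≡ 17
17 × 30 = 510 ≡ 12
12 × 69 = 828 ≡ 81

81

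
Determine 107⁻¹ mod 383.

383 = 3×107 + 62
107 = 1×62 + 45
62 = 1×45 + 17
45 = 2×17 + 11
17 = 1×11 + 6
11 = 1×6 + 5
6 = 1×5 + 1
5 = 5×1 + 0
gcd(107, 383) = 1, so the inverse exists.
Back-substitute for 1:
1 = 1×6 − 1×5
  = −1×11 + 2×6
  = 2×17 − 3×11
  = −3×45 + 8×17
  = 8×62 − 11×45
  = −11×107 + 19×62
  = 19×383 − 68×107
So 107⁻¹ ≡ −68 ≡ 315 (mod 383).

315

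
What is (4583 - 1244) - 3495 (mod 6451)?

6295

4583 - 1244 = 3339
3339 - 3495 = -156 ≡ 6295 (mod 6451)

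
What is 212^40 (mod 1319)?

40 in binary is 101000, i.e. 40 = 32 + 8.
212^1 ≡ 212 (mod 1319)
212^2 ≡ 212^2 = 44944 ≡ 98 (mod 1319)
212^4 ≡ 98^2 = 9604 ≡ 371 (mod 1319)
212^8 ≡ 371^2 = 137641 ≡ 465 (mod 1319)
212^16 ≡ 465^2 = 216225 ≡ 1228 (mod 1319)
212^32 ≡ 1228^2 = 1507984 ≡ 367 (mod 1319)
212^40 = 212^32 * 212^8 ≡ 367 * 465 (mod 1319).
367 * 465 = 170655 ≡ 504 (mod 1319).

504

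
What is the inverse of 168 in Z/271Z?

221

271 = 1×168 + 103
168 = 1×103 + 65
103 = 1×65 + 38
65 = 1×38 + 27
38 = 1×27 + 11
27 = 2×11 + 5
11 = 2×5 + 1
5 = 5×1 + 0
gcd(168, 271) = 1, so the inverse exists.
Back-substitute for 1:
1 = 1×11 − 2×5
  = −2×27 + 5×11
  = 5×38 − 7×27
  = −7×65 + 12×38
  = 12×103 − 19×65
  = −19×168 + 31×103
  = 31×271 − 50×168
So 168⁻¹ ≡ −50 ≡ 221 (mod 271).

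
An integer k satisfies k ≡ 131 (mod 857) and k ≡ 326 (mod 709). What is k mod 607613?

399493

857⁻¹ mod 709: 857·206 ≡ 1 (mod 709), so 857⁻¹ ≡ 206.
k = 131 + 857·((326 − 131)·206 mod 709) = 131 + 857·466 = 399493.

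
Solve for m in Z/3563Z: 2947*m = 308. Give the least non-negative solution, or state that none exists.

gcd(2947, 3563) = 7, and 7 | 308, so solutions exist.
Divide through by 7: 421*m = 44 (mod 509).
421⁻¹ ≡ 214 (mod 509).
m ≡ 214*44 ≡ 254 (mod 509).
The smallest non-negative solution is m = 254.

254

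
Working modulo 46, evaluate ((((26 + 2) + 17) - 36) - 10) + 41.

26 + 2 = 28
28 + 17 = 45
45 - 36 = 9
9 - 10 = -1 ≡ 45 (mod 46)
45 + 41 = 86 ≡ 40 (mod 46)

40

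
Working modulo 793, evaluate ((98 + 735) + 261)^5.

98 + 735 = 833 ≡ 40 (mod 793)
40 + 261 = 301
(301)^5 ≡ 318 (mod 793)

318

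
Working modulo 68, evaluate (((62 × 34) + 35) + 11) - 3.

62 × 34 = 2108 ≡ 0 (mod 68)
0 + 35 = 35
35 + 11 = 46
46 - 3 = 43

43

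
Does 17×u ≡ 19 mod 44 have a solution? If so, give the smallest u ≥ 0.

gcd(17, 44) = 1, so a unique solution mod 44 exists.
17⁻¹ ≡ 13 (mod 44).
u ≡ 13×19 ≡ 27 (mod 44).

27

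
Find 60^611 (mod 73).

611 in binary is 1001100011, i.e. 611 = 512 + 64 + 32 + 2 + 1.
60^1 ≡ 60 (mod 73)
60^2 ≡ 60^2 = 3600 ≡ 23 (mod 73)
60^4 ≡ 23^2 = 529 ≡ 18 (mod 73)
60^8 ≡ 18^2 = 324 ≡ 32 (mod 73)
60^16 ≡ 32^2 = 1024 ≡ 2 (mod 73)
60^32 ≡ 2^2 = 4 (mod 73)
60^64 ≡ 4^2 = 16 (mod 73)
60^128 ≡ 16^2 = 256 ≡ 37 (mod 73)
60^256 ≡ 37^2 = 1369 ≡ 55 (mod 73)
60^512 ≡ 55^2 = 3025 ≡ 32 (mod 73)
60^611 = 60^512 * 60^64 * 60^32 * 60^2 * 60^1 ≡ 32 * 16 * 4 * 23 * 60 (mod 73).
Accumulate the product:
32 * 16 = 512 ≡ 1
1 * 4 = 4
4 * 23 = 92 ≡ 19
19 * 60 = 1140 ≡ 45

45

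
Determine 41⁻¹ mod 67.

Run the extended Euclidean algorithm:
67 = 1·41 + 26
41 = 1·26 + 15
26 = 1·15 + 11
15 = 1·11 + 4
11 = 2·4 + 3
4 = 1·3 + 1
3 = 3·1 + 0
gcd(41, 67) = 1, so the inverse exists.
Bézout: 1 = −11·67 + 18·41.
So 41⁻¹ ≡ 18 (mod 67).

18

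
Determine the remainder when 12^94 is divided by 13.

94 in binary is 1011110, i.e. 94 = 64 + 16 + 8 + 4 + 2.
12^1 ≡ 12 (mod 13)
12^2 ≡ 12^2 = 144 ≡ 1 (mod 13)
12^4 ≡ 1^2 = 1 (mod 13)
12^8 ≡ 1^2 = 1 (mod 13)
12^16 ≡ 1^2 = 1 (mod 13)
12^32 ≡ 1^2 = 1 (mod 13)
12^64 ≡ 1^2 = 1 (mod 13)
12^94 = 12^64 × 12^16 × 12^8 × 12^4 × 12^2 ≡ 1 × 1 × 1 × 1 × 1 (mod 13).
Accumulate the product:
1 × 1 = 1
1 × 1 = 1
1 × 1 = 1
1 × 1 = 1

1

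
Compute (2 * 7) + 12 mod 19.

7

2 * 7 = 14
14 + 12 = 26 ≡ 7 (mod 19)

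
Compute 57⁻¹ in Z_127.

78

127 = 2×57 + 13
57 = 4×13 + 5
13 = 2×5 + 3
5 = 1×3 + 2
3 = 1×2 + 1
2 = 2×1 + 0
gcd(57, 127) = 1, so the inverse exists.
Back-substitute for 1:
1 = 1×3 − 1×2
  = −1×5 + 2×3
  = 2×13 − 5×5
  = −5×57 + 22×13
  = 22×127 − 49×57
So 57⁻¹ ≡ −49 ≡ 78 (mod 127).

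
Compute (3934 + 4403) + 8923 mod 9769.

3934 + 4403 = 8337
8337 + 8923 = 17260 ≡ 7491 (mod 9769)

7491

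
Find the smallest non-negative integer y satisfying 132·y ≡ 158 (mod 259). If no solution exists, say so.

115

gcd(132, 259) = 1, so a unique solution mod 259 exists.
132⁻¹ ≡ 104 (mod 259).
y ≡ 104·158 ≡ 115 (mod 259).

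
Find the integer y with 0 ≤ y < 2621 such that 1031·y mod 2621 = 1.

1205

2621 = 2*1031 + 559
1031 = 1*559 + 472
559 = 1*472 + 87
472 = 5*87 + 37
87 = 2*37 + 13
37 = 2*13 + 11
13 = 1*11 + 2
11 = 5*2 + 1
2 = 2*1 + 0
gcd(1031, 2621) = 1, so the inverse exists.
Back-substitute for 1:
1 = 1*11 − 5*2
  = −5*13 + 6*11
  = 6*37 − 17*13
  = −17*87 + 40*37
  = 40*472 − 217*87
  = −217*559 + 257*472
  = 257*1031 − 474*559
  = −474*2621 + 1205*1031
So 1031⁻¹ ≡ 1205 (mod 2621).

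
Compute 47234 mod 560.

47234 = 84×560 + 194, so 47234 ≡ 194 (mod 560).

194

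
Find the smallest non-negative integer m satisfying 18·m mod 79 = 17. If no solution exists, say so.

gcd(18, 79) = 1, so a unique solution mod 79 exists.
18⁻¹ ≡ 22 (mod 79).
m ≡ 22·17 ≡ 58 (mod 79).

58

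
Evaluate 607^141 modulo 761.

Using repeated squaring:
607^1 ≡ 607 (mod 761)
607^2 ≡ 607^2 = 368449 ≡ 125 (mod 761)
607^4 ≡ 125^2 = 15625 ≡ 405 (mod 761)
607^8 ≡ 405^2 = 164025 ≡ 410 (mod 761)
607^16 ≡ 410^2 = 168100 ≡ 680 (mod 761)
607^32 ≡ 680^2 = 462400 ≡ 473 (mod 761)
607^64 ≡ 473^2 = 223729 ≡ 756 (mod 761)
607^128 ≡ 756^2 = 571536 ≡ 25 (mod 761)
607^141 = 607^128 * 607^8 * 607^4 * 607^1 ≡ 25 * 410 * 405 * 607 (mod 761).
Accumulate the product:
25 * 410 = 10250 ≡ 357
357 * 405 = 144585 ≡ 756
756 * 607 = 458892 ≡ 9

9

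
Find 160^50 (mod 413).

29

Compute successive squares:
160^1 ≡ 160 (mod 413)
160^2 ≡ 160^2 = 25600 ≡ 407 (mod 413)
160^4 ≡ 407^2 = 165649 ≡ 36 (mod 413)
160^8 ≡ 36^2 = 1296 ≡ 57 (mod 413)
160^16 ≡ 57^2 = 3249 ≡ 358 (mod 413)
160^32 ≡ 358^2 = 128164 ≡ 134 (mod 413)
160^50 = 160^32 * 160^16 * 160^2 ≡ 134 * 358 * 407 (mod 413).
Accumulate the product:
134 * 358 = 47972 ≡ 64
64 * 407 = 26048 ≡ 29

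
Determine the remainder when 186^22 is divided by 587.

488

22 in binary is 10110, i.e. 22 = 16 + 4 + 2.
186^1 ≡ 186 (mod 587)
186^2 ≡ 186^2 = 34596 ≡ 550 (mod 587)
186^4 ≡ 550^2 = 302500 ≡ 195 (mod 587)
186^8 ≡ 195^2 = 38025 ≡ 457 (mod 587)
186^16 ≡ 457^2 = 208849 ≡ 464 (mod 587)
186^22 = 186^16 × 186^4 × 186^2 ≡ 464 × 195 × 550 (mod 587).
Accumulate the product:
464 × 195 = 90480 ≡ 82
82 × 550 = 45100 ≡ 488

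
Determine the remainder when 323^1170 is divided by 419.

1170 in binary is 10010010010, i.e. 1170 = 1024 + 128 + 16 + 2.
323^1 ≡ 323 (mod 419)
323^2 ≡ 323^2 = 104329 ≡ 417 (mod 419)
323^4 ≡ 417^2 = 173889 ≡ 4 (mod 419)
323^8 ≡ 4^2 = 16 (mod 419)
323^16 ≡ 16^2 = 256 (mod 419)
323^32 ≡ 256^2 = 65536 ≡ 172 (mod 419)
323^64 ≡ 172^2 = 29584 ≡ 254 (mod 419)
323^128 ≡ 254^2 = 64516 ≡ 409 (mod 419)
323^256 ≡ 409^2 = 167281 ≡ 100 (mod 419)
323^512 ≡ 100^2 = 10000 ≡ 363 (mod 419)
323^1024 ≡ 363^2 = 131769 ≡ 203 (mod 419)
323^1170 = 323^1024 · 323^128 · 323^16 · 323^2 ≡ 203 · 409 · 256 · 417 (mod 419).
Accumulate the product:
203 · 409 = 83027 ≡ 65
65 · 256 = 16640 ≡ 299
299 · 417 = 124683 ≡ 240

240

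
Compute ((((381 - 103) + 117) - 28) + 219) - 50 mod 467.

381 - 103 = 278
278 + 117 = 395
395 - 28 = 367
367 + 219 = 586 ≡ 119 (mod 467)
119 - 50 = 69

69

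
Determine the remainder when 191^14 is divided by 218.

By square-and-multiply:
14 in binary is 1110, i.e. 14 = 8 + 4 + 2.
191^1 ≡ 191 (mod 218)
191^2 ≡ 191^2 = 36481 ≡ 75 (mod 218)
191^4 ≡ 75^2 = 5625 ≡ 175 (mod 218)
191^8 ≡ 175^2 = 30625 ≡ 105 (mod 218)
191^14 = 191^8 × 191^4 × 191^2 ≡ 105 × 175 × 75 (mod 218).
Accumulate the product:
105 × 175 = 18375 ≡ 63
63 × 75 = 4725 ≡ 147

147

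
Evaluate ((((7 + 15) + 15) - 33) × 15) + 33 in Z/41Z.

7 + 15 = 22
22 + 15 = 37
37 - 33 = 4
4 × 15 = 60 ≡ 19 (mod 41)
19 + 33 = 52 ≡ 11 (mod 41)

11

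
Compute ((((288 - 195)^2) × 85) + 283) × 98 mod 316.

288 - 195 = 93
(93)^2 ≡ 117 (mod 316)
117 × 85 = 9945 ≡ 149 (mod 316)
149 + 283 = 432 ≡ 116 (mod 316)
116 × 98 = 11368 ≡ 308 (mod 316)

308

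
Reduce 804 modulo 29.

21

804 = 27×29 + 21, so 804 ≡ 21 (mod 29).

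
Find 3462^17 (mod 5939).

By square-and-multiply:
17 in binary is 10001, i.e. 17 = 16 + 1.
3462^1 ≡ 3462 (mod 5939)
3462^2 ≡ 3462^2 = 11985444 ≡ 542 (mod 5939)
3462^4 ≡ 542^2 = 293764 ≡ 2753 (mod 5939)
3462^8 ≡ 2753^2 = 7579009 ≡ 845 (mod 5939)
3462^16 ≡ 845^2 = 714025 ≡ 1345 (mod 5939)
3462^17 = 3462^16 · 3462^1 ≡ 1345 · 3462 (mod 5939).
1345 · 3462 = 4656390 ≡ 214 (mod 5939).

214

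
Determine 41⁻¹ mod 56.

56 = 1·41 + 15
41 = 2·15 + 11
15 = 1·11 + 4
11 = 2·4 + 3
4 = 1·3 + 1
3 = 3·1 + 0
gcd(41, 56) = 1, so the inverse exists.
Back-substitute for 1:
1 = 1·4 − 1·3
  = −1·11 + 3·4
  = 3·15 − 4·11
  = −4·41 + 11·15
  = 11·56 − 15·41
So 41⁻¹ ≡ −15 ≡ 41 (mod 56).

41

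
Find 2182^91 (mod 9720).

2182^1 ≡ 2182 (mod 9720)
2182^2 ≡ 2182^2 = 4761124 ≡ 8044 (mod 9720)
2182^4 ≡ 8044^2 = 64705936 ≡ 9616 (mod 9720)
2182^8 ≡ 9616^2 = 92467456 ≡ 1096 (mod 9720)
2182^16 ≡ 1096^2 = 1201216 ≡ 5656 (mod 9720)
2182^32 ≡ 5656^2 = 31990336 ≡ 1816 (mod 9720)
2182^64 ≡ 1816^2 = 3297856 ≡ 2776 (mod 9720)
2182^91 = 2182^64 · 2182^16 · 2182^8 · 2182^2 · 2182^1 ≡ 2776 · 5656 · 1096 · 8044 · 2182 (mod 9720).
Accumulate the product:
2776 · 5656 = 15701056 ≡ 3256
3256 · 1096 = 3568576 ≡ 1336
1336 · 8044 = 10746784 ≡ 6184
6184 · 2182 = 13493488 ≡ 2128

2128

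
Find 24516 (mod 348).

156

24516 = 70·348 + 156, so 24516 ≡ 156 (mod 348).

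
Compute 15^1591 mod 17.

8

1591 in binary is 11000110111, i.e. 1591 = 1024 + 512 + 32 + 16 + 4 + 2 + 1.
15^1 ≡ 15 (mod 17)
15^2 ≡ 15^2 = 225 ≡ 4 (mod 17)
15^4 ≡ 4^2 = 16 (mod 17)
15^8 ≡ 16^2 = 256 ≡ 1 (mod 17)
15^16 ≡ 1^2 = 1 (mod 17)
15^32 ≡ 1^2 = 1 (mod 17)
15^64 ≡ 1^2 = 1 (mod 17)
15^128 ≡ 1^2 = 1 (mod 17)
15^256 ≡ 1^2 = 1 (mod 17)
15^512 ≡ 1^2 = 1 (mod 17)
15^1024 ≡ 1^2 = 1 (mod 17)
15^1591 = 15^1024 * 15^512 * 15^32 * 15^16 * 15^4 * 15^2 * 15^1 ≡ 1 * 1 * 1 * 1 * 16 * 4 * 15 (mod 17).
Accumulate the product:
1 * 1 = 1
1 * 1 = 1
1 * 1 = 1
1 * 16 = 16
16 * 4 = 64 ≡ 13
13 * 15 = 195 ≡ 8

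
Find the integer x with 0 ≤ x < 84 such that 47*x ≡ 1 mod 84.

59

By the extended Euclidean algorithm:
84 = 1·47 + 37
47 = 1·37 + 10
37 = 3·10 + 7
10 = 1·7 + 3
7 = 2·3 + 1
3 = 3·1 + 0
gcd(47, 84) = 1, so the inverse exists.
Back-substitute for 1:
1 = 1·7 − 2·3
  = −2·10 + 3·7
  = 3·37 − 11·10
  = −11·47 + 14·37
  = 14·84 − 25·47
So 47⁻¹ ≡ −25 ≡ 59 (mod 84).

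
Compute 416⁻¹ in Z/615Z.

615 = 1*416 + 199
416 = 2*199 + 18
199 = 11*18 + 1
18 = 18*1 + 0
gcd(416, 615) = 1, so the inverse exists.
Bézout: 1 = 23*615 − 34*416.
So 416⁻¹ ≡ −34 ≡ 581 (mod 615).

581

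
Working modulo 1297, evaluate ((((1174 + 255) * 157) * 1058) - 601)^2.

893

1174 + 255 = 1429 ≡ 132 (mod 1297)
132 * 157 = 20724 ≡ 1269 (mod 1297)
1269 * 1058 = 1342602 ≡ 207 (mod 1297)
207 - 601 = -394 ≡ 903 (mod 1297)
(903)^2 ≡ 893 (mod 1297)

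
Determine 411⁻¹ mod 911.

348

Run the extended Euclidean algorithm:
911 = 2×411 + 89
411 = 4×89 + 55
89 = 1×55 + 34
55 = 1×34 + 21
34 = 1×21 + 13
21 = 1×13 + 8
13 = 1×8 + 5
8 = 1×5 + 3
5 = 1×3 + 2
3 = 1×2 + 1
2 = 2×1 + 0
gcd(411, 911) = 1, so the inverse exists.
Back-substitute for 1:
1 = 1×3 − 1×2
  = −1×5 + 2×3
  = 2×8 − 3×5
  = −3×13 + 5×8
  = 5×21 − 8×13
  = −8×34 + 13×21
  = 13×55 − 21×34
  = −21×89 + 34×55
  = 34×411 − 157×89
  = −157×911 + 348×411
So 411⁻¹ ≡ 348 (mod 911).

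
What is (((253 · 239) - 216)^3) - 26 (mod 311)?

253 · 239 = 60467 ≡ 133 (mod 311)
133 - 216 = -83 ≡ 228 (mod 311)
(228)^3 ≡ 142 (mod 311)
142 - 26 = 116

116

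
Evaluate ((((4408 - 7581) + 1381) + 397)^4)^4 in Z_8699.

4408 - 7581 = -3173 ≡ 5526 (mod 8699)
5526 + 1381 = 6907
6907 + 397 = 7304
(7304)^4 ≡ 749 (mod 8699)
(749)^4 ≡ 616 (mod 8699)

616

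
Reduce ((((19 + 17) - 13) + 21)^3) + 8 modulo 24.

16

19 + 17 = 36 ≡ 12 (mod 24)
12 - 13 = -1 ≡ 23 (mod 24)
23 + 21 = 44 ≡ 20 (mod 24)
(20)^3 ≡ 8 (mod 24)
8 + 8 = 16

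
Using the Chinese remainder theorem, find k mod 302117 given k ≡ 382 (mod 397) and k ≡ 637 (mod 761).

88913

397⁻¹ mod 761: 397×738 ≡ 1 (mod 761), so 397⁻¹ ≡ 738.
k = 382 + 397×((637 − 382)×738 mod 761) = 382 + 397×223 = 88913.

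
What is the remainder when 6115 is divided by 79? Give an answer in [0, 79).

6115 = 77×79 + 32, so 6115 ≡ 32 (mod 79).

32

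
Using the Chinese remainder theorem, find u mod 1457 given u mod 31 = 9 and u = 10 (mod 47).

1373

31⁻¹ mod 47: 31*44 ≡ 1 (mod 47), so 31⁻¹ ≡ 44.
u = 9 + 31*((10 − 9)*44 mod 47) = 9 + 31*44 = 1373.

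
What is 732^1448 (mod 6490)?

Compute successive squares:
1448 in binary is 10110101000, i.e. 1448 = 1024 + 256 + 128 + 32 + 8.
732^1 ≡ 732 (mod 6490)
732^2 ≡ 732^2 = 535824 ≡ 3644 (mod 6490)
732^4 ≡ 3644^2 = 13278736 ≡ 196 (mod 6490)
732^8 ≡ 196^2 = 38416 ≡ 5966 (mod 6490)
732^16 ≡ 5966^2 = 35593156 ≡ 1996 (mod 6490)
732^32 ≡ 1996^2 = 3984016 ≡ 5646 (mod 6490)
732^64 ≡ 5646^2 = 31877316 ≡ 4926 (mod 6490)
732^128 ≡ 4926^2 = 24265476 ≡ 5856 (mod 6490)
732^256 ≡ 5856^2 = 34292736 ≡ 6066 (mod 6490)
732^512 ≡ 6066^2 = 36796356 ≡ 4546 (mod 6490)
732^1024 ≡ 4546^2 = 20666116 ≡ 1956 (mod 6490)
732^1448 = 732^1024 · 732^256 · 732^128 · 732^32 · 732^8 ≡ 1956 · 6066 · 5856 · 5646 · 5966 (mod 6490).
Accumulate the product:
1956 · 6066 = 11865096 ≡ 1376
1376 · 5856 = 8057856 ≡ 3766
3766 · 5646 = 21262836 ≡ 1596
1596 · 5966 = 9521736 ≡ 906

906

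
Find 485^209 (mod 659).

485^1 ≡ 485 (mod 659)
485^2 ≡ 485^2 = 235225 ≡ 621 (mod 659)
485^4 ≡ 621^2 = 385641 ≡ 126 (mod 659)
485^8 ≡ 126^2 = 15876 ≡ 60 (mod 659)
485^16 ≡ 60^2 = 3600 ≡ 305 (mod 659)
485^32 ≡ 305^2 = 93025 ≡ 106 (mod 659)
485^64 ≡ 106^2 = 11236 ≡ 33 (mod 659)
485^128 ≡ 33^2 = 1089 ≡ 430 (mod 659)
485^209 = 485^128 * 485^64 * 485^16 * 485^1 ≡ 430 * 33 * 305 * 485 (mod 659).
Accumulate the product:
430 * 33 = 14190 ≡ 351
351 * 305 = 107055 ≡ 297
297 * 485 = 144045 ≡ 383

383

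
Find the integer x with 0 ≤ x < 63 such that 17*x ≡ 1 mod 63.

26

By the extended Euclidean algorithm:
63 = 3×17 + 12
17 = 1×12 + 5
12 = 2×5 + 2
5 = 2×2 + 1
2 = 2×1 + 0
gcd(17, 63) = 1, so the inverse exists.
Back-substitute for 1:
1 = 1×5 − 2×2
  = −2×12 + 5×5
  = 5×17 − 7×12
  = −7×63 + 26×17
So 17⁻¹ ≡ 26 (mod 63).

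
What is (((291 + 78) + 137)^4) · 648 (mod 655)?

78

291 + 78 = 369
369 + 137 = 506
(506)^4 ≡ 176 (mod 655)
176 · 648 = 114048 ≡ 78 (mod 655)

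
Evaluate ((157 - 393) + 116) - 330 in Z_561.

111

157 - 393 = -236 ≡ 325 (mod 561)
325 + 116 = 441
441 - 330 = 111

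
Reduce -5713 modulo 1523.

-5713 = -4*1523 + 379, so -5713 ≡ 379 (mod 1523).

379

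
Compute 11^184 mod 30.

Compute successive squares:
184 in binary is 10111000, i.e. 184 = 128 + 32 + 16 + 8.
11^1 ≡ 11 (mod 30)
11^2 ≡ 11^2 = 121 ≡ 1 (mod 30)
11^4 ≡ 1^2 = 1 (mod 30)
11^8 ≡ 1^2 = 1 (mod 30)
11^16 ≡ 1^2 = 1 (mod 30)
11^32 ≡ 1^2 = 1 (mod 30)
11^64 ≡ 1^2 = 1 (mod 30)
11^128 ≡ 1^2 = 1 (mod 30)
11^184 = 11^128 * 11^32 * 11^16 * 11^8 ≡ 1 * 1 * 1 * 1 (mod 30).
Accumulate the product:
1 * 1 = 1
1 * 1 = 1
1 * 1 = 1

1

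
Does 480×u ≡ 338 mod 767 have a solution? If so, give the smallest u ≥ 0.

234

gcd(480, 767) = 1, so a unique solution mod 767 exists.
480⁻¹ ≡ 155 (mod 767).
u ≡ 155×338 ≡ 234 (mod 767).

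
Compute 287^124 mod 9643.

Using repeated squaring:
124 in binary is 1111100, i.e. 124 = 64 + 32 + 16 + 8 + 4.
287^1 ≡ 287 (mod 9643)
287^2 ≡ 287^2 = 82369 ≡ 5225 (mod 9643)
287^4 ≡ 5225^2 = 27300625 ≡ 1292 (mod 9643)
287^8 ≡ 1292^2 = 1669264 ≡ 1025 (mod 9643)
287^16 ≡ 1025^2 = 1050625 ≡ 9181 (mod 9643)
287^32 ≡ 9181^2 = 84290761 ≡ 1298 (mod 9643)
287^64 ≡ 1298^2 = 1684804 ≡ 6922 (mod 9643)
287^124 = 287^64 × 287^32 × 287^16 × 287^8 × 287^4 ≡ 6922 × 1298 × 9181 × 1025 × 1292 (mod 9643).
Accumulate the product:
6922 × 1298 = 8984756 ≡ 7123
7123 × 9181 = 65396263 ≡ 7080
7080 × 1025 = 7257000 ≡ 5464
5464 × 1292 = 7059488 ≡ 812

812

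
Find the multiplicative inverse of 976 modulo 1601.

Apply the Euclidean algorithm and back-substitute:
1601 = 1×976 + 625
976 = 1×625 + 351
625 = 1×351 + 274
351 = 1×274 + 77
274 = 3×77 + 43
77 = 1×43 + 34
43 = 1×34 + 9
34 = 3×9 + 7
9 = 1×7 + 2
7 = 3×2 + 1
2 = 2×1 + 0
gcd(976, 1601) = 1, so the inverse exists.
Bézout: 1 = −431×1601 + 707×976.
So 976⁻¹ ≡ 707 (mod 1601).

707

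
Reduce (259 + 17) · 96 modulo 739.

259 + 17 = 276
276 · 96 = 26496 ≡ 631 (mod 739)

631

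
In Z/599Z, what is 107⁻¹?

28

Apply the Euclidean algorithm and back-substitute:
599 = 5×107 + 64
107 = 1×64 + 43
64 = 1×43 + 21
43 = 2×21 + 1
21 = 21×1 + 0
gcd(107, 599) = 1, so the inverse exists.
Back-substitute for 1:
1 = 1×43 − 2×21
  = −2×64 + 3×43
  = 3×107 − 5×64
  = −5×599 + 28×107
So 107⁻¹ ≡ 28 (mod 599).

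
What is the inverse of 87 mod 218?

Apply the Euclidean algorithm and back-substitute:
218 = 2×87 + 44
87 = 1×44 + 43
44 = 1×43 + 1
43 = 43×1 + 0
gcd(87, 218) = 1, so the inverse exists.
Back-substitute for 1:
1 = 1×44 − 1×43
  = −1×87 + 2×44
  = 2×218 − 5×87
So 87⁻¹ ≡ −5 ≡ 213 (mod 218).

213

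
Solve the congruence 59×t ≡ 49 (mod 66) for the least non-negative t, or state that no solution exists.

gcd(59, 66) = 1, so a unique solution mod 66 exists.
59⁻¹ ≡ 47 (mod 66).
t ≡ 47×49 ≡ 59 (mod 66).

59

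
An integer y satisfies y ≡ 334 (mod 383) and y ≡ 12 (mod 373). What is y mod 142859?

45145

383⁻¹ mod 373: 383×112 ≡ 1 (mod 373), so 383⁻¹ ≡ 112.
y = 334 + 383×((12 − 334)×112 mod 373) = 334 + 383×117 = 45145.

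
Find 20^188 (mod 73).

188 in binary is 10111100, i.e. 188 = 128 + 32 + 16 + 8 + 4.
20^1 ≡ 20 (mod 73)
20^2 ≡ 20^2 = 400 ≡ 35 (mod 73)
20^4 ≡ 35^2 = 1225 ≡ 57 (mod 73)
20^8 ≡ 57^2 = 3249 ≡ 37 (mod 73)
20^16 ≡ 37^2 = 1369 ≡ 55 (mod 73)
20^32 ≡ 55^2 = 3025 ≡ 32 (mod 73)
20^64 ≡ 32^2 = 1024 ≡ 2 (mod 73)
20^128 ≡ 2^2 = 4 (mod 73)
20^188 = 20^128 × 20^32 × 20^16 × 20^8 × 20^4 ≡ 4 × 32 × 55 × 37 × 57 (mod 73).
Accumulate the product:
4 × 32 = 128 ≡ 55
55 × 55 = 3025 ≡ 32
32 × 37 = 1184 ≡ 16
16 × 57 = 912 ≡ 36

36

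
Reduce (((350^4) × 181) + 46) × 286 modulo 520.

(350)^4 ≡ 40 (mod 520)
40 × 181 = 7240 ≡ 480 (mod 520)
480 + 46 = 526 ≡ 6 (mod 520)
6 × 286 = 1716 ≡ 156 (mod 520)

156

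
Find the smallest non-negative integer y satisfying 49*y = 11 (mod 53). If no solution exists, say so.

37

gcd(49, 53) = 1, so a unique solution mod 53 exists.
49⁻¹ ≡ 13 (mod 53).
y ≡ 13*11 ≡ 37 (mod 53).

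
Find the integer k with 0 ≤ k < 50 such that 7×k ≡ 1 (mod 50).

Run the extended Euclidean algorithm:
50 = 7*7 + 1
7 = 7*1 + 0
gcd(7, 50) = 1, so the inverse exists.
Back-substitute for 1:
1 = 1*50 − 7*7
So 7⁻¹ ≡ −7 ≡ 43 (mod 50).

43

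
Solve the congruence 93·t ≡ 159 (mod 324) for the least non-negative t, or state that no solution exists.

47

gcd(93, 324) = 3, and 3 | 159, so solutions exist.
Divide through by 3: 31·t = 53 (mod 108).
31⁻¹ ≡ 7 (mod 108).
t ≡ 7·53 ≡ 47 (mod 108).
The smallest non-negative solution is t = 47.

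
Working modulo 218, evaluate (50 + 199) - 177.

50 + 199 = 249 ≡ 31 (mod 218)
31 - 177 = -146 ≡ 72 (mod 218)

72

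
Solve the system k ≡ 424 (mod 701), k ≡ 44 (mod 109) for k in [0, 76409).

701⁻¹ mod 109: 701*58 ≡ 1 (mod 109), so 701⁻¹ ≡ 58.
k = 424 + 701*((44 − 424)*58 mod 109) = 424 + 701*87 = 61411.
Check: 61411 mod 701 = 424, 61411 mod 109 = 44. ✓

61411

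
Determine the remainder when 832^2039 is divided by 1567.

1426

Using repeated squaring:
2039 in binary is 11111110111, i.e. 2039 = 1024 + 512 + 256 + 128 + 64 + 32 + 16 + 4 + 2 + 1.
832^1 ≡ 832 (mod 1567)
832^2 ≡ 832^2 = 692224 ≡ 1177 (mod 1567)
832^4 ≡ 1177^2 = 1385329 ≡ 101 (mod 1567)
832^8 ≡ 101^2 = 10201 ≡ 799 (mod 1567)
832^16 ≡ 799^2 = 638401 ≡ 632 (mod 1567)
832^32 ≡ 632^2 = 399424 ≡ 1406 (mod 1567)
832^64 ≡ 1406^2 = 1976836 ≡ 849 (mod 1567)
832^128 ≡ 849^2 = 720801 ≡ 1548 (mod 1567)
832^256 ≡ 1548^2 = 2396304 ≡ 361 (mod 1567)
832^512 ≡ 361^2 = 130321 ≡ 260 (mod 1567)
832^1024 ≡ 260^2 = 67600 ≡ 219 (mod 1567)
832^2039 = 832^1024 * 832^512 * 832^256 * 832^128 * 832^64 * 832^32 * 832^16 * 832^4 * 832^2 * 832^1 ≡ 219 * 260 * 361 * 1548 * 849 * 1406 * 632 * 101 * 1177 * 832 (mod 1567).
Accumulate the product:
219 * 260 = 56940 ≡ 528
528 * 361 = 190608 ≡ 1001
1001 * 1548 = 1549548 ≡ 1352
1352 * 849 = 1147848 ≡ 804
804 * 1406 = 1130424 ≡ 617
617 * 632 = 389944 ≡ 1328
1328 * 101 = 134128 ≡ 933
933 * 1177 = 1098141 ≡ 1241
1241 * 832 = 1032512 ≡ 1426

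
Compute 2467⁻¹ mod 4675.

3953

4675 = 1×2467 + 2208
2467 = 1×2208 + 259
2208 = 8×259 + 136
259 = 1×136 + 123
136 = 1×123 + 13
123 = 9×13 + 6
13 = 2×6 + 1
6 = 6×1 + 0
gcd(2467, 4675) = 1, so the inverse exists.
Bézout: 1 = 381×4675 − 722×2467.
So 2467⁻¹ ≡ −722 ≡ 3953 (mod 4675).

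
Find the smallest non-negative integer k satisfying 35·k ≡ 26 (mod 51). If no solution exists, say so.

gcd(35, 51) = 1, so a unique solution mod 51 exists.
35⁻¹ ≡ 35 (mod 51).
k ≡ 35·26 ≡ 43 (mod 51).

43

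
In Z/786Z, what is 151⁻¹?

583

Run the extended Euclidean algorithm:
786 = 5×151 + 31
151 = 4×31 + 27
31 = 1×27 + 4
27 = 6×4 + 3
4 = 1×3 + 1
3 = 3×1 + 0
gcd(151, 786) = 1, so the inverse exists.
Back-substitute for 1:
1 = 1×4 − 1×3
  = −1×27 + 7×4
  = 7×31 − 8×27
  = −8×151 + 39×31
  = 39×786 − 203×151
So 151⁻¹ ≡ −203 ≡ 583 (mod 786).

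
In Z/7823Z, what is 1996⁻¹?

By the extended Euclidean algorithm:
7823 = 3·1996 + 1835
1996 = 1·1835 + 161
1835 = 11·161 + 64
161 = 2·64 + 33
64 = 1·33 + 31
33 = 1·31 + 2
31 = 15·2 + 1
2 = 2·1 + 0
gcd(1996, 7823) = 1, so the inverse exists.
Bézout: 1 = 967·7823 − 3790·1996.
So 1996⁻¹ ≡ −3790 ≡ 4033 (mod 7823).

4033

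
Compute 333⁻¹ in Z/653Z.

Run the extended Euclidean algorithm:
653 = 1×333 + 320
333 = 1×320 + 13
320 = 24×13 + 8
13 = 1×8 + 5
8 = 1×5 + 3
5 = 1×3 + 2
3 = 1×2 + 1
2 = 2×1 + 0
gcd(333, 653) = 1, so the inverse exists.
Bézout: 1 = 128×653 − 251×333.
So 333⁻¹ ≡ −251 ≡ 402 (mod 653).

402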